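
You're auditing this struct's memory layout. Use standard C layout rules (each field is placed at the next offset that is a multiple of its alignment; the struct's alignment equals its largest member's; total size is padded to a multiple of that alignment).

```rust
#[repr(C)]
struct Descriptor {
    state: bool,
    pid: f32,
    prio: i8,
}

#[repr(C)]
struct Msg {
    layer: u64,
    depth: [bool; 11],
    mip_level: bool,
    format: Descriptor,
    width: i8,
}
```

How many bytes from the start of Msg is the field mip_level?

Descriptor: 0..1  state  (1B, 1-aligned); 1..4  -- padding (3B); 4..8  pid  (4B, 4-aligned); 8..9  prio  (1B, 1-aligned); 9..12  -- tail padding (3B); sizeof = 12, alignof = 4
0..8  layer  (8B, 8-aligned)
8..19  depth  (11B, 1-aligned)
19..20  mip_level  (1B, 1-aligned)

19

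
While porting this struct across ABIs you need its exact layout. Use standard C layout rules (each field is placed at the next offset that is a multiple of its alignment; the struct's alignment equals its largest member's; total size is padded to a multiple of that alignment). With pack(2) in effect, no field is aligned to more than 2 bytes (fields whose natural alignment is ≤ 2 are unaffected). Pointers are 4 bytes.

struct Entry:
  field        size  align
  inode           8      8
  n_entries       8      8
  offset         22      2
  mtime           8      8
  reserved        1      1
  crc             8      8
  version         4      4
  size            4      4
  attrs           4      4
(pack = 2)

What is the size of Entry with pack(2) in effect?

68

inode at 0 (size 8, align 2) → ends 8
n_entries at 8 (size 8, align 2) → ends 16
offset at 16 (size 22, align 2) → ends 38
mtime at 38 (size 8, align 2) → ends 46
reserved at 46 (size 1, align 1) → ends 47
pad 1 to align 2 for crc
crc at 48 (size 8, align 2) → ends 56
version at 56 (size 4, align 2) → ends 60
size at 60 (size 4, align 2) → ends 64
attrs at 64 (size 4, align 2) → ends 68
total 68 bytes, alignment 2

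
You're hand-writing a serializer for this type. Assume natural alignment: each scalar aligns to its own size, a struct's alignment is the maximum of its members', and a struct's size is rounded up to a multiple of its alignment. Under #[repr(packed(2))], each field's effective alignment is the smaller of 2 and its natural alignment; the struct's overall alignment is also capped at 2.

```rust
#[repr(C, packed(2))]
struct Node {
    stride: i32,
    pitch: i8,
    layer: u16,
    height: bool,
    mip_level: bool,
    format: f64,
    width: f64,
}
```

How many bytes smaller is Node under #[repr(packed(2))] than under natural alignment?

6

natural layout:
  @0: stride [4B, align 4] → 4
  @4: pitch [1B, align 1] → 5
  +1 pad (align 2)
  @6: layer [2B, align 2] → 8
  @8: height [1B, align 1] → 9
  @9: mip_level [1B, align 1] → 10
  +6 pad (align 8)
  @16: format [8B, align 8] → 24
  @24: width [8B, align 8] → 32
  size 32, align 8
packed(2) layout:
  @0: stride [4B, align 2] → 4
  @4: pitch [1B, align 1] → 5
  +1 pad (align 2)
  @6: layer [2B, align 2] → 8
  @8: height [1B, align 1] → 9
  @9: mip_level [1B, align 1] → 10
  @10: format [8B, align 2] → 18
  @18: width [8B, align 2] → 26
  size 26, align 2
32 − 26 = 6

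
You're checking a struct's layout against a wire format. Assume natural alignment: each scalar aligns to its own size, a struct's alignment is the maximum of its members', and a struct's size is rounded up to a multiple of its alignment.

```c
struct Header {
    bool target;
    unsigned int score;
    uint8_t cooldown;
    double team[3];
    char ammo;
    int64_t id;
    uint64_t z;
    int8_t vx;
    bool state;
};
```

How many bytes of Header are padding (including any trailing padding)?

23

target at 0 (size 1, align 1) → ends 1
pad 3 to align 4 for score
score at 4 (size 4, align 4) → ends 8
cooldown at 8 (size 1, align 1) → ends 9
pad 7 to align 8 for team
team at 16 (size 24, align 8) → ends 40
ammo at 40 (size 1, align 1) → ends 41
pad 7 to align 8 for id
id at 48 (size 8, align 8) → ends 56
z at 56 (size 8, align 8) → ends 64
vx at 64 (size 1, align 1) → ends 65
state at 65 (size 1, align 1) → ends 66
tail pad 6 to reach multiple of 8
total 72 bytes, alignment 8
data bytes 49, size 72 → padding 23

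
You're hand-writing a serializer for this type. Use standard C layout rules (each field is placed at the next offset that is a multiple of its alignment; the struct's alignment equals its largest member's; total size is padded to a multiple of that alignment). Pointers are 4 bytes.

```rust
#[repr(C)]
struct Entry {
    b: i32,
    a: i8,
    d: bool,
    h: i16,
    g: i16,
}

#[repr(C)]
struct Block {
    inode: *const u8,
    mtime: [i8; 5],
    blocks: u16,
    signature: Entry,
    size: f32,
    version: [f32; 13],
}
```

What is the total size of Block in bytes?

Entry: 0..4  b  (4B, 4-aligned); 4..5  a  (1B, 1-aligned); 5..6  d  (1B, 1-aligned); 6..8  h  (2B, 2-aligned); 8..10  g  (2B, 2-aligned); 10..12  -- tail padding (2B); sizeof = 12, alignof = 4
0..4  inode  (4B, 4-aligned)
4..9  mtime  (5B, 1-aligned)
9..10  -- padding (1B)
10..12  blocks  (2B, 2-aligned)
12..24  signature  (12B, 4-aligned)
24..28  size  (4B, 4-aligned)
28..80  version  (52B, 4-aligned)
sizeof = 80, alignof = 4

80 bytes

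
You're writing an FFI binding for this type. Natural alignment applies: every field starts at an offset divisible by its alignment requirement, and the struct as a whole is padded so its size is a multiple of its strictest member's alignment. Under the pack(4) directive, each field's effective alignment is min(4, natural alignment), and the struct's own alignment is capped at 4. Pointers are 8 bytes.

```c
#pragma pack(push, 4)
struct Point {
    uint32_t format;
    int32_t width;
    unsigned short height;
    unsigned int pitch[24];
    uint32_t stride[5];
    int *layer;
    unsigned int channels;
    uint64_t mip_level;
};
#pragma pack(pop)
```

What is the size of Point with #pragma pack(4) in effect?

148

0..4  format  (4B, 4-aligned)
4..8  width  (4B, 4-aligned)
8..10  height  (2B, 2-aligned)
10..12  -- padding (2B)
12..108  pitch  (96B, 4-aligned)
108..128  stride  (20B, 4-aligned)
128..136  layer  (8B, 4-aligned)
136..140  channels  (4B, 4-aligned)
140..148  mip_level  (8B, 4-aligned)
sizeof = 148, alignof = 4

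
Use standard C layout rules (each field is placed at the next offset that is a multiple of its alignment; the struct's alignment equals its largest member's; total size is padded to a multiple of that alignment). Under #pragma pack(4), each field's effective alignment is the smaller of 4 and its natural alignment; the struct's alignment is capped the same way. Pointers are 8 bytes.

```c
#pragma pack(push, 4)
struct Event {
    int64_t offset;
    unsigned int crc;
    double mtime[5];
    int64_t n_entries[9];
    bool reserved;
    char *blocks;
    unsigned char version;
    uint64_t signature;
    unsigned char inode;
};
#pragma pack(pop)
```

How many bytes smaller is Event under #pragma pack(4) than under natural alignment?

16

natural layout:
  @0: offset [8B, align 8] → 8
  @8: crc [4B, align 4] → 12
  +4 pad (align 8)
  @16: mtime [40B, align 8] → 56
  @56: n_entries [72B, align 8] → 128
  @128: reserved [1B, align 1] → 129
  +7 pad (align 8)
  @136: blocks [8B, align 8] → 144
  @144: version [1B, align 1] → 145
  +7 pad (align 8)
  @152: signature [8B, align 8] → 160
  @160: inode [1B, align 1] → 161
  +7 tail pad (align 8)
  size 168, align 8
packed(4) layout:
  @0: offset [8B, align 4] → 8
  @8: crc [4B, align 4] → 12
  @12: mtime [40B, align 4] → 52
  @52: n_entries [72B, align 4] → 124
  @124: reserved [1B, align 1] → 125
  +3 pad (align 4)
  @128: blocks [8B, align 4] → 136
  @136: version [1B, align 1] → 137
  +3 pad (align 4)
  @140: signature [8B, align 4] → 148
  @148: inode [1B, align 1] → 149
  +3 tail pad (align 4)
  size 152, align 4
168 − 152 = 16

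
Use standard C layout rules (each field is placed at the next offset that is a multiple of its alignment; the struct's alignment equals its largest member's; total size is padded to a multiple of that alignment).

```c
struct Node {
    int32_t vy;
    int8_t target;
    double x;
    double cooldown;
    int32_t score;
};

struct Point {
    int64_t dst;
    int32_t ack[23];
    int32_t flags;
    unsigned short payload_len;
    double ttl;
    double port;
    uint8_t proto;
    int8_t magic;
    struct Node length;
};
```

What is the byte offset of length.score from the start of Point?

160

Node: vy at 0 (size 4, align 4) → ends 4; target at 4 (size 1, align 1) → ends 5; pad 3 to align 8 for x; x at 8 (size 8, align 8) → ends 16; cooldown at 16 (size 8, align 8) → ends 24; score at 24 (size 4, align 4) → ends 28; tail pad 4 to reach multiple of 8; total 32 bytes, alignment 8
dst at 0 (size 8, align 8) → ends 8
ack at 8 (size 92, align 4) → ends 100
flags at 100 (size 4, align 4) → ends 104
payload_len at 104 (size 2, align 2) → ends 106
pad 6 to align 8 for ttl
ttl at 112 (size 8, align 8) → ends 120
port at 120 (size 8, align 8) → ends 128
proto at 128 (size 1, align 1) → ends 129
magic at 129 (size 1, align 1) → ends 130
pad 6 to align 8 for length
length at 136 (size 32, align 8) → ends 168
within Node: score at 24
136 + 24 = 160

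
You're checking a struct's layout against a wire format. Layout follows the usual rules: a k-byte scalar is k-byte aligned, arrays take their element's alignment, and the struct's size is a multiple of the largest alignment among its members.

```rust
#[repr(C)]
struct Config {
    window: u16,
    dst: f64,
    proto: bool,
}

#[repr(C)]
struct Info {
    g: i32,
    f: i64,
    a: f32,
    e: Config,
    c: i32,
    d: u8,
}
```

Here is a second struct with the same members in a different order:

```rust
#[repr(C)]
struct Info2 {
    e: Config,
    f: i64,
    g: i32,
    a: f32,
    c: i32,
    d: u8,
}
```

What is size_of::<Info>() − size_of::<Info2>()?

8

Config: 0..2  window  (2B, 2-aligned); 2..8  -- padding (6B); 8..16  dst  (8B, 8-aligned); 16..17  proto  (1B, 1-aligned); 17..24  -- tail padding (7B); sizeof = 24, alignof = 8
0..4  g  (4B, 4-aligned)
4..8  -- padding (4B)
8..16  f  (8B, 8-aligned)
16..20  a  (4B, 4-aligned)
20..24  -- padding (4B)
24..48  e  (24B, 8-aligned)
48..52  c  (4B, 4-aligned)
52..53  d  (1B, 1-aligned)
53..56  -- tail padding (3B)
sizeof = 56, alignof = 8
— Info2 —
0..24  e  (24B, 8-aligned)
24..32  f  (8B, 8-aligned)
32..36  g  (4B, 4-aligned)
36..40  a  (4B, 4-aligned)
40..44  c  (4B, 4-aligned)
44..45  d  (1B, 1-aligned)
45..48  -- tail padding (3B)
sizeof = 48, alignof = 8
56 − 48 = 8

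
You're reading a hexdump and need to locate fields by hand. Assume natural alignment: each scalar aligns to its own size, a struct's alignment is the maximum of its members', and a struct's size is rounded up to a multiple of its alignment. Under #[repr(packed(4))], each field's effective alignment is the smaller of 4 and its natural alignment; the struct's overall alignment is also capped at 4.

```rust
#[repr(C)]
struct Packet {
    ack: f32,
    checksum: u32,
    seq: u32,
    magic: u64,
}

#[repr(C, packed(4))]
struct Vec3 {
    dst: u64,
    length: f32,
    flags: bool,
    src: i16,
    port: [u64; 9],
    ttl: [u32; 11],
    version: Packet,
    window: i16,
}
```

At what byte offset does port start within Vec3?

Packet: @0: ack [4B, align 4] → 4; @4: checksum [4B, align 4] → 8; @8: seq [4B, align 4] → 12; +4 pad (align 8); @16: magic [8B, align 8] → 24; size 24, align 8
@0: dst [8B, align 4] → 8
@8: length [4B, align 4] → 12
@12: flags [1B, align 1] → 13
+1 pad (align 2)
@14: src [2B, align 2] → 16
@16: port [72B, align 4] → 88

16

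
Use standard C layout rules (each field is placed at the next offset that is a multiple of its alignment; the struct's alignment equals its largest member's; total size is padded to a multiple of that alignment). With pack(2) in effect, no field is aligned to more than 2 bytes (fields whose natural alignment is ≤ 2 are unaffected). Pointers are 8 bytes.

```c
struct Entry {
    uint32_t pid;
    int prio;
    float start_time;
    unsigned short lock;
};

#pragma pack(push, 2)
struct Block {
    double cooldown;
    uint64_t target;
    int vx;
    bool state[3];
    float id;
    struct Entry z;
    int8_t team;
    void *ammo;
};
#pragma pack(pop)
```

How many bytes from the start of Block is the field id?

24

Entry: pid at 0 (size 4, align 4) → ends 4; prio at 4 (size 4, align 4) → ends 8; start_time at 8 (size 4, align 4) → ends 12; lock at 12 (size 2, align 2) → ends 14; tail pad 2 to reach multiple of 4; total 16 bytes, alignment 4
cooldown at 0 (size 8, align 2) → ends 8
target at 8 (size 8, align 2) → ends 16
vx at 16 (size 4, align 2) → ends 20
state at 20 (size 3, align 1) → ends 23
pad 1 to align 2 for id
id at 24 (size 4, align 2) → ends 28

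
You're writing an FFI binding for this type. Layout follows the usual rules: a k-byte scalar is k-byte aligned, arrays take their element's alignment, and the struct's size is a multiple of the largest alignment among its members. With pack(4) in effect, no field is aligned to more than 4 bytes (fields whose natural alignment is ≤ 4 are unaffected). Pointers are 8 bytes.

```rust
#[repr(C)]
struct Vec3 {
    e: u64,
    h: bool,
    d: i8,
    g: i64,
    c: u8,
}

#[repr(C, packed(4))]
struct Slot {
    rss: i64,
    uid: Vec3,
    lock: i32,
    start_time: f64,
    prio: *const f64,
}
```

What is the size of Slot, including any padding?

Vec3: @0: e [8B, align 8] → 8; @8: h [1B, align 1] → 9; @9: d [1B, align 1] → 10; +6 pad (align 8); @16: g [8B, align 8] → 24; @24: c [1B, align 1] → 25; +7 tail pad (align 8); size 32, align 8
@0: rss [8B, align 4] → 8
@8: uid [32B, align 4] → 40
@40: lock [4B, align 4] → 44
@44: start_time [8B, align 4] → 52
@52: prio [8B, align 4] → 60
size 60, align 4

60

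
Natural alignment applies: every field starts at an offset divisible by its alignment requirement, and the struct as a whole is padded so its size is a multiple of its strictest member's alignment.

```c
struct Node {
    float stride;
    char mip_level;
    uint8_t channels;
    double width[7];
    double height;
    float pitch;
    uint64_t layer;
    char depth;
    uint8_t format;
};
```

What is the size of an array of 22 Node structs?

2112

@0: stride [4B, align 4] → 4
@4: mip_level [1B, align 1] → 5
@5: channels [1B, align 1] → 6
+2 pad (align 8)
@8: width [56B, align 8] → 64
@64: height [8B, align 8] → 72
@72: pitch [4B, align 4] → 76
+4 pad (align 8)
@80: layer [8B, align 8] → 88
@88: depth [1B, align 1] → 89
@89: format [1B, align 1] → 90
+6 tail pad (align 8)
size 96, align 8
array of 22: 22 × 96 = 2112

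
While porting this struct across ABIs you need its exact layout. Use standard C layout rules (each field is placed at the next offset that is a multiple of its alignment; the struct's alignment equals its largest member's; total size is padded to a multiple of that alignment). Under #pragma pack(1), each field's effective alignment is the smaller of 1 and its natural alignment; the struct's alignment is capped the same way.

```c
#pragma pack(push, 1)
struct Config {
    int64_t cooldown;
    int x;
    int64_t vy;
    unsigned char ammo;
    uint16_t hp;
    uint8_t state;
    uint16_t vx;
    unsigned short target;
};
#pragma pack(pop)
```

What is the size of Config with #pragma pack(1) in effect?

28

cooldown at 0 (size 8, align 1) → ends 8
x at 8 (size 4, align 1) → ends 12
vy at 12 (size 8, align 1) → ends 20
ammo at 20 (size 1, align 1) → ends 21
hp at 21 (size 2, align 1) → ends 23
state at 23 (size 1, align 1) → ends 24
vx at 24 (size 2, align 1) → ends 26
target at 26 (size 2, align 1) → ends 28
total 28 bytes, alignment 1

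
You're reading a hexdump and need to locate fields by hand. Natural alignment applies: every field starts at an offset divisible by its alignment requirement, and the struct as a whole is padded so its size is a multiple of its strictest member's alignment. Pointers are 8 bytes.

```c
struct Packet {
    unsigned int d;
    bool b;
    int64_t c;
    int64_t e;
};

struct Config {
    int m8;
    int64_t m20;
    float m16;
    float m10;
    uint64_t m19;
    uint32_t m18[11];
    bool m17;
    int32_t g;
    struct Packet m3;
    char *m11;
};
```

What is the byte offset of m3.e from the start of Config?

104

Packet: @0: d [4B, align 4] → 4; @4: b [1B, align 1] → 5; +3 pad (align 8); @8: c [8B, align 8] → 16; @16: e [8B, align 8] → 24; size 24, align 8
@0: m8 [4B, align 4] → 4
+4 pad (align 8)
@8: m20 [8B, align 8] → 16
@16: m16 [4B, align 4] → 20
@20: m10 [4B, align 4] → 24
@24: m19 [8B, align 8] → 32
@32: m18 [44B, align 4] → 76
@76: m17 [1B, align 1] → 77
+3 pad (align 4)
@80: g [4B, align 4] → 84
+4 pad (align 8)
@88: m3 [24B, align 8] → 112
within Packet: e at 16
88 + 16 = 104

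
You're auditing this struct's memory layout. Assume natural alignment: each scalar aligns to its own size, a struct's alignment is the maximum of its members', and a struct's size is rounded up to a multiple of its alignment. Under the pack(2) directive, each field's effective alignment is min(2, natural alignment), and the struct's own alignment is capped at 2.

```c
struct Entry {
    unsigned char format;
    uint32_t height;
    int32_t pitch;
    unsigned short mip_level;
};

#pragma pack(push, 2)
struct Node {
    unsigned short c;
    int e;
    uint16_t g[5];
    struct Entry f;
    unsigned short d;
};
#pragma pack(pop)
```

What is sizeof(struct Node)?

Entry: 0..1  format  (1B, 1-aligned); 1..4  -- padding (3B); 4..8  height  (4B, 4-aligned); 8..12  pitch  (4B, 4-aligned); 12..14  mip_level  (2B, 2-aligned); 14..16  -- tail padding (2B); sizeof = 16, alignof = 4
0..2  c  (2B, 2-aligned)
2..6  e  (4B, 2-aligned)
6..16  g  (10B, 2-aligned)
16..32  f  (16B, 2-aligned)
32..34  d  (2B, 2-aligned)
sizeof = 34, alignof = 2

34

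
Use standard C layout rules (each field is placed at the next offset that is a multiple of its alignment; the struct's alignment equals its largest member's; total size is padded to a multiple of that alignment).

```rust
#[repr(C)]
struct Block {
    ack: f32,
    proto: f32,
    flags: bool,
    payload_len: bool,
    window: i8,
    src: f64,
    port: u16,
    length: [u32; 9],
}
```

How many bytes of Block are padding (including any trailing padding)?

ack at 0 (size 4, align 4) → ends 4
proto at 4 (size 4, align 4) → ends 8
flags at 8 (size 1, align 1) → ends 9
payload_len at 9 (size 1, align 1) → ends 10
window at 10 (size 1, align 1) → ends 11
pad 5 to align 8 for src
src at 16 (size 8, align 8) → ends 24
port at 24 (size 2, align 2) → ends 26
pad 2 to align 4 for length
length at 28 (size 36, align 4) → ends 64
total 64 bytes, alignment 8
data bytes 57, size 64 → padding 7

7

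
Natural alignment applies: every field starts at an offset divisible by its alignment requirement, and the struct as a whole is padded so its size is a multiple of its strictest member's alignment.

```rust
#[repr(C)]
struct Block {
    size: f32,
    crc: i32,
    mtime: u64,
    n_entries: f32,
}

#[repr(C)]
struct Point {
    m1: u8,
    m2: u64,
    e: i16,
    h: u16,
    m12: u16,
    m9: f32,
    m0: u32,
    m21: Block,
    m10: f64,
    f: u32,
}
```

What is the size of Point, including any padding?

Block: 0..4  size  (4B, 4-aligned); 4..8  crc  (4B, 4-aligned); 8..16  mtime  (8B, 8-aligned); 16..20  n_entries  (4B, 4-aligned); 20..24  -- tail padding (4B); sizeof = 24, alignof = 8
0..1  m1  (1B, 1-aligned)
1..8  -- padding (7B)
8..16  m2  (8B, 8-aligned)
16..18  e  (2B, 2-aligned)
18..20  h  (2B, 2-aligned)
20..22  m12  (2B, 2-aligned)
22..24  -- padding (2B)
24..28  m9  (4B, 4-aligned)
28..32  m0  (4B, 4-aligned)
32..56  m21  (24B, 8-aligned)
56..64  m10  (8B, 8-aligned)
64..68  f  (4B, 4-aligned)
68..72  -- tail padding (4B)
sizeof = 72, alignof = 8

72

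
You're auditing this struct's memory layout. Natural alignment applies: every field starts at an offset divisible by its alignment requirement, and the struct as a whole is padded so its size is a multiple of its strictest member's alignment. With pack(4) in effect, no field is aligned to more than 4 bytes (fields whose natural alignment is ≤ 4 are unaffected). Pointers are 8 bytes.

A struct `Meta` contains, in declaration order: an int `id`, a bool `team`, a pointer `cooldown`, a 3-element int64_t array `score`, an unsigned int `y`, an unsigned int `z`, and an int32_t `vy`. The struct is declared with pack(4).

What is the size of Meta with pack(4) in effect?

52

0..4  id  (4B, 4-aligned)
4..5  team  (1B, 1-aligned)
5..8  -- padding (3B)
8..16  cooldown  (8B, 4-aligned)
16..40  score  (24B, 4-aligned)
40..44  y  (4B, 4-aligned)
44..48  z  (4B, 4-aligned)
48..52  vy  (4B, 4-aligned)
sizeof = 52, alignof = 4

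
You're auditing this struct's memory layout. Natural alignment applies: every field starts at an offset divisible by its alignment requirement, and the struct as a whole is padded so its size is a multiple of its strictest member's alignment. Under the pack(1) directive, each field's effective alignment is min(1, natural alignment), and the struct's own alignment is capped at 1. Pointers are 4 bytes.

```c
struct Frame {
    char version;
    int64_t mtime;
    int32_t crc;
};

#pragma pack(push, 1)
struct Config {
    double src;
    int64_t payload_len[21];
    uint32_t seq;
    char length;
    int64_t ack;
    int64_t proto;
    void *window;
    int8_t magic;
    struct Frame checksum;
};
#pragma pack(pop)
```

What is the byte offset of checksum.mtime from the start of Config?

Frame: 0..1  version  (1B, 1-aligned); 1..8  -- padding (7B); 8..16  mtime  (8B, 8-aligned); 16..20  crc  (4B, 4-aligned); 20..24  -- tail padding (4B); sizeof = 24, alignof = 8
0..8  src  (8B, 1-aligned)
8..176  payload_len  (168B, 1-aligned)
176..180  seq  (4B, 1-aligned)
180..181  length  (1B, 1-aligned)
181..189  ack  (8B, 1-aligned)
189..197  proto  (8B, 1-aligned)
197..201  window  (4B, 1-aligned)
201..202  magic  (1B, 1-aligned)
202..226  checksum  (24B, 1-aligned)
within Frame: mtime at 8
202 + 8 = 210

210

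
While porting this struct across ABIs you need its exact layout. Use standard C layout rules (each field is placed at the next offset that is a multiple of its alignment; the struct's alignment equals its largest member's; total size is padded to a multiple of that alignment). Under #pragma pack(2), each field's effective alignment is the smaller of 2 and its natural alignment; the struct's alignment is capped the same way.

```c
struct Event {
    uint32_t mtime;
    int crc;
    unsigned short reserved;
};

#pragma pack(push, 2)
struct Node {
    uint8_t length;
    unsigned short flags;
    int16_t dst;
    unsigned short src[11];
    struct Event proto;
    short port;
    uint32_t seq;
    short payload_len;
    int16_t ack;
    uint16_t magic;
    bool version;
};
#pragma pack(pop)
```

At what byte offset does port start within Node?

Event: @0: mtime [4B, align 4] → 4; @4: crc [4B, align 4] → 8; @8: reserved [2B, align 2] → 10; +2 tail pad (align 4); size 12, align 4
@0: length [1B, align 1] → 1
+1 pad (align 2)
@2: flags [2B, align 2] → 4
@4: dst [2B, align 2] → 6
@6: src [22B, align 2] → 28
@28: proto [12B, align 2] → 40
@40: port [2B, align 2] → 42

40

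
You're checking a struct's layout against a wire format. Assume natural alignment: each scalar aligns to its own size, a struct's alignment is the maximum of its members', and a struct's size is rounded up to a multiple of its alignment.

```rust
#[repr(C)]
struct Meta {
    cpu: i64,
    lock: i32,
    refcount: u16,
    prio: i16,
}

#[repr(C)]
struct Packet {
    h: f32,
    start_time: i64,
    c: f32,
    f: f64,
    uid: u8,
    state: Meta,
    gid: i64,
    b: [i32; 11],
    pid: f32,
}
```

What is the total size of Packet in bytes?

Meta: @0: cpu [8B, align 8] → 8; @8: lock [4B, align 4] → 12; @12: refcount [2B, align 2] → 14; @14: prio [2B, align 2] → 16; size 16, align 8
@0: h [4B, align 4] → 4
+4 pad (align 8)
@8: start_time [8B, align 8] → 16
@16: c [4B, align 4] → 20
+4 pad (align 8)
@24: f [8B, align 8] → 32
@32: uid [1B, align 1] → 33
+7 pad (align 8)
@40: state [16B, align 8] → 56
@56: gid [8B, align 8] → 64
@64: b [44B, align 4] → 108
@108: pid [4B, align 4] → 112
size 112, align 8

112 bytes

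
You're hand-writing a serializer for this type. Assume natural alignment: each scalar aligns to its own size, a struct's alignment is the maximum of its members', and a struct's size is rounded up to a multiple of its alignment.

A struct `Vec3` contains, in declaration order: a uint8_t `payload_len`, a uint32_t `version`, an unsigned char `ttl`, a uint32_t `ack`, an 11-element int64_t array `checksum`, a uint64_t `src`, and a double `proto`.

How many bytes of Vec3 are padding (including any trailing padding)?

6

payload_len at 0 (size 1, align 1) → ends 1
pad 3 to align 4 for version
version at 4 (size 4, align 4) → ends 8
ttl at 8 (size 1, align 1) → ends 9
pad 3 to align 4 for ack
ack at 12 (size 4, align 4) → ends 16
checksum at 16 (size 88, align 8) → ends 104
src at 104 (size 8, align 8) → ends 112
proto at 112 (size 8, align 8) → ends 120
total 120 bytes, alignment 8
data bytes 114, size 120 → padding 6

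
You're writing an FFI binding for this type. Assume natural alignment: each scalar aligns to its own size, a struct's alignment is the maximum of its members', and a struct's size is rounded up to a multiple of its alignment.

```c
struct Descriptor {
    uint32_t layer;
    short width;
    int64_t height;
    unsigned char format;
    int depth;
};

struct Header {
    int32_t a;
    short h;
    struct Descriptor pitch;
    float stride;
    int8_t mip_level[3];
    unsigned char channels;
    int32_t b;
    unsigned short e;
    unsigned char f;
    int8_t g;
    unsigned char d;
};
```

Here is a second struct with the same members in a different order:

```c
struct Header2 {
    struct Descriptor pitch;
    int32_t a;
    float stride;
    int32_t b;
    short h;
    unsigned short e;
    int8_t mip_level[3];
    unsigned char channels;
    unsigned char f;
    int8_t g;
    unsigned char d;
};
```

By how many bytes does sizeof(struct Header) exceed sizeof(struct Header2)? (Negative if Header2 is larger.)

Descriptor: @0: layer [4B, align 4] → 4; @4: width [2B, align 2] → 6; +2 pad (align 8); @8: height [8B, align 8] → 16; @16: format [1B, align 1] → 17; +3 pad (align 4); @20: depth [4B, align 4] → 24; size 24, align 8
@0: a [4B, align 4] → 4
@4: h [2B, align 2] → 6
+2 pad (align 8)
@8: pitch [24B, align 8] → 32
@32: stride [4B, align 4] → 36
@36: mip_level [3B, align 1] → 39
@39: channels [1B, align 1] → 40
@40: b [4B, align 4] → 44
@44: e [2B, align 2] → 46
@46: f [1B, align 1] → 47
@47: g [1B, align 1] → 48
@48: d [1B, align 1] → 49
+7 tail pad (align 8)
size 56, align 8
— Header2 —
@0: pitch [24B, align 8] → 24
@24: a [4B, align 4] → 28
@28: stride [4B, align 4] → 32
@32: b [4B, align 4] → 36
@36: h [2B, align 2] → 38
@38: e [2B, align 2] → 40
@40: mip_level [3B, align 1] → 43
@43: channels [1B, align 1] → 44
@44: f [1B, align 1] → 45
@45: g [1B, align 1] → 46
@46: d [1B, align 1] → 47
+1 tail pad (align 8)
size 48, align 8
56 − 48 = 8

8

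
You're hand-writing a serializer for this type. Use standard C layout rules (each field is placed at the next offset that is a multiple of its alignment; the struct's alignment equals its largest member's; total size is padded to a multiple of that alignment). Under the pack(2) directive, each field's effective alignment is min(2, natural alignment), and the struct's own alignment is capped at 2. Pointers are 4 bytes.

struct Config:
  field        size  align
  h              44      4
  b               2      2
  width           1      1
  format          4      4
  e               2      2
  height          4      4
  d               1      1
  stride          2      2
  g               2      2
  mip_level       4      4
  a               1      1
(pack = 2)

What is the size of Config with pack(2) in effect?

70

h at 0 (size 44, align 2) → ends 44
b at 44 (size 2, align 2) → ends 46
width at 46 (size 1, align 1) → ends 47
pad 1 to align 2 for format
format at 48 (size 4, align 2) → ends 52
e at 52 (size 2, align 2) → ends 54
height at 54 (size 4, align 2) → ends 58
d at 58 (size 1, align 1) → ends 59
pad 1 to align 2 for stride
stride at 60 (size 2, align 2) → ends 62
g at 62 (size 2, align 2) → ends 64
mip_level at 64 (size 4, align 2) → ends 68
a at 68 (size 1, align 1) → ends 69
tail pad 1 to reach multiple of 2
total 70 bytes, alignment 2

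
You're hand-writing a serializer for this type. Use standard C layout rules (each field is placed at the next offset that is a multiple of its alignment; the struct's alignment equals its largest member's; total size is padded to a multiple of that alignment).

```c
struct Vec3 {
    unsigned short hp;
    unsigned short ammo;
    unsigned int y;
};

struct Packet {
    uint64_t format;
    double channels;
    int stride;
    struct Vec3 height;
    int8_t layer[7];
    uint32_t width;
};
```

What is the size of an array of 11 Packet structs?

440

Vec3: 0..2  hp  (2B, 2-aligned); 2..4  ammo  (2B, 2-aligned); 4..8  y  (4B, 4-aligned); sizeof = 8, alignof = 4
0..8  format  (8B, 8-aligned)
8..16  channels  (8B, 8-aligned)
16..20  stride  (4B, 4-aligned)
20..28  height  (8B, 4-aligned)
28..35  layer  (7B, 1-aligned)
35..36  -- padding (1B)
36..40  width  (4B, 4-aligned)
sizeof = 40, alignof = 8
array of 11: 11 × 40 = 440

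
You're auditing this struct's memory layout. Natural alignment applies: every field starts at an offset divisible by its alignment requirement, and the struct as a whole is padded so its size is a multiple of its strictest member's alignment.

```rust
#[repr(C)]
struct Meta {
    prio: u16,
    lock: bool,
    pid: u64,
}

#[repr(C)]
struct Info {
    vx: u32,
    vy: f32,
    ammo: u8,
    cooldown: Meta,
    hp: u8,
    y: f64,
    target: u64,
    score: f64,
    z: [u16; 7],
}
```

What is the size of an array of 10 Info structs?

800

Meta: 0..2  prio  (2B, 2-aligned); 2..3  lock  (1B, 1-aligned); 3..8  -- padding (5B); 8..16  pid  (8B, 8-aligned); sizeof = 16, alignof = 8
0..4  vx  (4B, 4-aligned)
4..8  vy  (4B, 4-aligned)
8..9  ammo  (1B, 1-aligned)
9..16  -- padding (7B)
16..32  cooldown  (16B, 8-aligned)
32..33  hp  (1B, 1-aligned)
33..40  -- padding (7B)
40..48  y  (8B, 8-aligned)
48..56  target  (8B, 8-aligned)
56..64  score  (8B, 8-aligned)
64..78  z  (14B, 2-aligned)
78..80  -- tail padding (2B)
sizeof = 80, alignof = 8
array of 10: 10 × 80 = 800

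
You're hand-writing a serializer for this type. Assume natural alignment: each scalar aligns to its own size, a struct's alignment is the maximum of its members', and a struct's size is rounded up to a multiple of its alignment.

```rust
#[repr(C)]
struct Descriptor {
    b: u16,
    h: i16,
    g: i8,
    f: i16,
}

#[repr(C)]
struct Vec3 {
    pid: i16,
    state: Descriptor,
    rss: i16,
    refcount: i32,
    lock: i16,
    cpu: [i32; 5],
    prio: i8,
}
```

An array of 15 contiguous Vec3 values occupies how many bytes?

660

Descriptor: b at 0 (size 2, align 2) → ends 2; h at 2 (size 2, align 2) → ends 4; g at 4 (size 1, align 1) → ends 5; pad 1 to align 2 for f; f at 6 (size 2, align 2) → ends 8; total 8 bytes, alignment 2
pid at 0 (size 2, align 2) → ends 2
state at 2 (size 8, align 2) → ends 10
rss at 10 (size 2, align 2) → ends 12
refcount at 12 (size 4, align 4) → ends 16
lock at 16 (size 2, align 2) → ends 18
pad 2 to align 4 for cpu
cpu at 20 (size 20, align 4) → ends 40
prio at 40 (size 1, align 1) → ends 41
tail pad 3 to reach multiple of 4
total 44 bytes, alignment 4
array of 15: 15 × 44 = 660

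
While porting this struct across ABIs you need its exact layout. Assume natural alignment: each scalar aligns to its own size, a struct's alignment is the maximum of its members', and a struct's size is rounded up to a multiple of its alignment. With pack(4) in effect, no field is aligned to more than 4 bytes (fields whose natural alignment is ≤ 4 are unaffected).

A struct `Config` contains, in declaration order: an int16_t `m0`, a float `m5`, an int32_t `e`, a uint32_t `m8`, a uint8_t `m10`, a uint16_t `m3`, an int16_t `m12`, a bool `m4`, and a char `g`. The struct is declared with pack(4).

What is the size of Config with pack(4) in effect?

24

m0 at 0 (size 2, align 2) → ends 2
pad 2 to align 4 for m5
m5 at 4 (size 4, align 4) → ends 8
e at 8 (size 4, align 4) → ends 12
m8 at 12 (size 4, align 4) → ends 16
m10 at 16 (size 1, align 1) → ends 17
pad 1 to align 2 for m3
m3 at 18 (size 2, align 2) → ends 20
m12 at 20 (size 2, align 2) → ends 22
m4 at 22 (size 1, align 1) → ends 23
g at 23 (size 1, align 1) → ends 24
total 24 bytes, alignment 4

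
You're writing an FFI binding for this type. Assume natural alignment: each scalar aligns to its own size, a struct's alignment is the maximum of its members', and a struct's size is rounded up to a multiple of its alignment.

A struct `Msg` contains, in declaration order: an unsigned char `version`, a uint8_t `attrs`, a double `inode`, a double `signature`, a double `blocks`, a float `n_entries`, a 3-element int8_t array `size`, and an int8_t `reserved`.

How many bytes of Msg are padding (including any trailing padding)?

0..1  version  (1B, 1-aligned)
1..2  attrs  (1B, 1-aligned)
2..8  -- padding (6B)
8..16  inode  (8B, 8-aligned)
16..24  signature  (8B, 8-aligned)
24..32  blocks  (8B, 8-aligned)
32..36  n_entries  (4B, 4-aligned)
36..39  size  (3B, 1-aligned)
39..40  reserved  (1B, 1-aligned)
sizeof = 40, alignof = 8
data bytes 34, size 40 → padding 6

6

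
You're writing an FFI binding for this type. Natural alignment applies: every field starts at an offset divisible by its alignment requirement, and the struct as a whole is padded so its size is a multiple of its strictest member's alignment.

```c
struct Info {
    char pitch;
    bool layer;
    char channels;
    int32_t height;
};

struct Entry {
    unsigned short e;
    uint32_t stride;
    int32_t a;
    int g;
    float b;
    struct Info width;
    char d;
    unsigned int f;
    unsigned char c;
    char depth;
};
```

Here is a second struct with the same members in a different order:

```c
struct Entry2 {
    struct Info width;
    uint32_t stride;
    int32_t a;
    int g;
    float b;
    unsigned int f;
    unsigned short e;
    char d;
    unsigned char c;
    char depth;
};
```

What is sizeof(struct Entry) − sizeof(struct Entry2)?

4

Info: @0: pitch [1B, align 1] → 1; @1: layer [1B, align 1] → 2; @2: channels [1B, align 1] → 3; +1 pad (align 4); @4: height [4B, align 4] → 8; size 8, align 4
@0: e [2B, align 2] → 2
+2 pad (align 4)
@4: stride [4B, align 4] → 8
@8: a [4B, align 4] → 12
@12: g [4B, align 4] → 16
@16: b [4B, align 4] → 20
@20: width [8B, align 4] → 28
@28: d [1B, align 1] → 29
+3 pad (align 4)
@32: f [4B, align 4] → 36
@36: c [1B, align 1] → 37
@37: depth [1B, align 1] → 38
+2 tail pad (align 4)
size 40, align 4
— Entry2 —
@0: width [8B, align 4] → 8
@8: stride [4B, align 4] → 12
@12: a [4B, align 4] → 16
@16: g [4B, align 4] → 20
@20: b [4B, align 4] → 24
@24: f [4B, align 4] → 28
@28: e [2B, align 2] → 30
@30: d [1B, align 1] → 31
@31: c [1B, align 1] → 32
@32: depth [1B, align 1] → 33
+3 tail pad (align 4)
size 36, align 4
40 − 36 = 4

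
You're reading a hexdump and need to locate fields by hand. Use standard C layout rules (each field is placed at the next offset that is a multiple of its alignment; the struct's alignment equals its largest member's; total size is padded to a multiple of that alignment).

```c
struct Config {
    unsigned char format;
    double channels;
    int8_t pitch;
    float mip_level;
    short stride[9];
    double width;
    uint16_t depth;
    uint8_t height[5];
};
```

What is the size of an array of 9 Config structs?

576

@0: format [1B, align 1] → 1
+7 pad (align 8)
@8: channels [8B, align 8] → 16
@16: pitch [1B, align 1] → 17
+3 pad (align 4)
@20: mip_level [4B, align 4] → 24
@24: stride [18B, align 2] → 42
+6 pad (align 8)
@48: width [8B, align 8] → 56
@56: depth [2B, align 2] → 58
@58: height [5B, align 1] → 63
+1 tail pad (align 8)
size 64, align 8
array of 9: 9 × 64 = 576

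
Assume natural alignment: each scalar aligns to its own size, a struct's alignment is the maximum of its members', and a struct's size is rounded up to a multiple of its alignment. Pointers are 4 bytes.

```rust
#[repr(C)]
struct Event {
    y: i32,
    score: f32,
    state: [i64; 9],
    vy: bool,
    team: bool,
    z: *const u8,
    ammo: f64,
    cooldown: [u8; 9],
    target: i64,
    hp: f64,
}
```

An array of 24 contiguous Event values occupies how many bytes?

@0: y [4B, align 4] → 4
@4: score [4B, align 4] → 8
@8: state [72B, align 8] → 80
@80: vy [1B, align 1] → 81
@81: team [1B, align 1] → 82
+2 pad (align 4)
@84: z [4B, align 4] → 88
@88: ammo [8B, align 8] → 96
@96: cooldown [9B, align 1] → 105
+7 pad (align 8)
@112: target [8B, align 8] → 120
@120: hp [8B, align 8] → 128
size 128, align 8
array of 24: 24 × 128 = 3072

3072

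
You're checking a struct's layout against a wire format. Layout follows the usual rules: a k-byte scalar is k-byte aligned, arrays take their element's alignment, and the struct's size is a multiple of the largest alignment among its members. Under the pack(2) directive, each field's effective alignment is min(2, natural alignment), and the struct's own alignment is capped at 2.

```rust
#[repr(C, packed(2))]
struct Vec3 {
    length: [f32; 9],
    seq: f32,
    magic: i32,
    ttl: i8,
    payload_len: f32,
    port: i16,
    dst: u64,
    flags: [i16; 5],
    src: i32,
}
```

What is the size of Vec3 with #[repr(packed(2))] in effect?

74

length at 0 (size 36, align 2) → ends 36
seq at 36 (size 4, align 2) → ends 40
magic at 40 (size 4, align 2) → ends 44
ttl at 44 (size 1, align 1) → ends 45
pad 1 to align 2 for payload_len
payload_len at 46 (size 4, align 2) → ends 50
port at 50 (size 2, align 2) → ends 52
dst at 52 (size 8, align 2) → ends 60
flags at 60 (size 10, align 2) → ends 70
src at 70 (size 4, align 2) → ends 74
total 74 bytes, alignment 2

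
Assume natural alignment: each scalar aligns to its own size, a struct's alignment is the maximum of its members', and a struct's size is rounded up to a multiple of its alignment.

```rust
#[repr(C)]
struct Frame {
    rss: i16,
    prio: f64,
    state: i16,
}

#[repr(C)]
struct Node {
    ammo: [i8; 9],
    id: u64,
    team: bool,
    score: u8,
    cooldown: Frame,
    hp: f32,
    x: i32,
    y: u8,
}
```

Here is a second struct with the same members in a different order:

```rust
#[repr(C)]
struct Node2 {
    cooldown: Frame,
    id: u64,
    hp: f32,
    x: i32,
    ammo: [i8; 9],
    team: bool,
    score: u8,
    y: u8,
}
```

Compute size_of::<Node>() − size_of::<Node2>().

Frame: 0..2  rss  (2B, 2-aligned); 2..8  -- padding (6B); 8..16  prio  (8B, 8-aligned); 16..18  state  (2B, 2-aligned); 18..24  -- tail padding (6B); sizeof = 24, alignof = 8
0..9  ammo  (9B, 1-aligned)
9..16  -- padding (7B)
16..24  id  (8B, 8-aligned)
24..25  team  (1B, 1-aligned)
25..26  score  (1B, 1-aligned)
26..32  -- padding (6B)
32..56  cooldown  (24B, 8-aligned)
56..60  hp  (4B, 4-aligned)
60..64  x  (4B, 4-aligned)
64..65  y  (1B, 1-aligned)
65..72  -- tail padding (7B)
sizeof = 72, alignof = 8
— Node2 —
0..24  cooldown  (24B, 8-aligned)
24..32  id  (8B, 8-aligned)
32..36  hp  (4B, 4-aligned)
36..40  x  (4B, 4-aligned)
40..49  ammo  (9B, 1-aligned)
49..50  team  (1B, 1-aligned)
50..51  score  (1B, 1-aligned)
51..52  y  (1B, 1-aligned)
52..56  -- tail padding (4B)
sizeof = 56, alignof = 8
72 − 56 = 16

16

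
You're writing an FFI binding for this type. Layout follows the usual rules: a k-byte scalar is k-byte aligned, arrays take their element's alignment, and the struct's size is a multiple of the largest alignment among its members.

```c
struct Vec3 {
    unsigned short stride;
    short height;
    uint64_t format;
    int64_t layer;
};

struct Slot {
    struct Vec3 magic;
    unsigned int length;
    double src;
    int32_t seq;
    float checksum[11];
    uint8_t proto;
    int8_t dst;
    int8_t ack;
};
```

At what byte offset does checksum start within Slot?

Vec3: @0: stride [2B, align 2] → 2; @2: height [2B, align 2] → 4; +4 pad (align 8); @8: format [8B, align 8] → 16; @16: layer [8B, align 8] → 24; size 24, align 8
@0: magic [24B, align 8] → 24
@24: length [4B, align 4] → 28
+4 pad (align 8)
@32: src [8B, align 8] → 40
@40: seq [4B, align 4] → 44
@44: checksum [44B, align 4] → 88

44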